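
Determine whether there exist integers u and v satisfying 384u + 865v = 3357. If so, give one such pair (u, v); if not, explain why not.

384 and 865 are coprime, so 384u + 865v ranges over all of ℤ.
Dividing repeatedly: 865 = 2·384 + 97, 384 = 3·97 + 93, 97 = 1·93 + 4, 93 = 23·4 + 1, 4 = 4·1 + 0.
Back-substituting, 1 = 93 − 23·4 = 93 − 23·(97 − 1·93) = −23·97 + 24·93 = −23·97 + 24·(384 − 3·97) = 24·384 − 95·97 = 24·384 − 95·(865 − 2·384) = −95·865 + 214·384; that is, 384·214 + 865·(-95) = 1.
Times 3357: 384·718398 + 865·(-318915) = 3357, so (718398, -318915) solves it.
Shifting by a multiple of (865, −384) keeps it a solution: u = 718398 − 830·865 = 448, v = -318915 + 830·384 = -195.
Check: 384·448 + 865·(-195) = 172032 − 168675 = 3357. ✓

u = 448, v = -195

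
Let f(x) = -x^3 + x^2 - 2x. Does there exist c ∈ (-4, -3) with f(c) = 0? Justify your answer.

Evaluate at the endpoints: f(-4) = 88, f(-3) = 42 — same sign (positive).
The derivative f'(x) = -3x^2 + 2x - 2 is a quadratic with discriminant 2² − 4·(-3)·(-2) = -20 < 0; it never vanishes, so it is always negative (sign of the leading coefficient).
So f is strictly decreasing; between -4 and -3 its values lie between f(-4) = 88 and f(-3) = 42, all positive. Therefore f has no root in (-4, -3).

f has no root in that interval.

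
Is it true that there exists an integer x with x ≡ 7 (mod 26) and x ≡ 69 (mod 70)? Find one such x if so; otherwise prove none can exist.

x = 839

The moduli are not coprime: gcd(26, 70) = 2. Compatibility requires 2 ∣ (69 − 7) = 62, which holds, so solutions exist.
Write x = 7 + 26t. Then 26t ≡ 69 − 7 ≡ 62 (mod 70); dividing through by 2 gives 13t ≡ 31 (mod 35).
Invert 13 mod 35 by the Euclidean algorithm: 35 = 2·13 + 9, 13 = 1·9 + 4, 9 = 2·4 + 1, 4 = 4·1 + 0; back-substituting, 1 = 9 − 2·4 = 9 − 2·(13 − 1·9) = −2·13 + 3·9 = −2·13 + 3·(35 − 2·13) = 3·35 − 8·13. Hence 13·(-8) ≡ 1, so 13⁻¹ ≡ -8 ≡ 27 (mod 35).
Multiplying by 27: t ≡ 27·31 = 837 ≡ 32 (mod 35).
Then x = 7 + 26·32 = 839.
Check: 839 mod 26 = 7, 839 mod 70 = 69. ✓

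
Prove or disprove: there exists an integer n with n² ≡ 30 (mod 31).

31 is prime, so by Euler's criterion 30 is a square mod 31 iff 30^((31−1)/2) = 30^15 ≡ 1 (mod 31).
Squaring successively (mod 31): 30^2 = 900 ≡ 1; 30^4 ≡ 1² = 1 ≡ 1; 30^8 ≡ 1² = 1 ≡ 1.
Since 15 = 8 + 4 + 2 + 1, 30^15 ≡ 1 · 1 · 1 · 30; multiplying out mod 31: 1·1 = 1 ≡ 1, then 1·1 = 1 ≡ 1, then 1·30 = 30 ≡ 30. Thus 30^15 ≡ 30 ≡ −1 (mod 31).
The value −1 means 30 is a non-residue modulo 31, so n² ≡ 30 (mod 31) is impossible.

No such integer exists.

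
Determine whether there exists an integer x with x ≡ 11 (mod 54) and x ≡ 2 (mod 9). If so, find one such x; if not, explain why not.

x = 11

Here gcd(54, 9) = 9, and both 11 and 2 leave remainder 2 mod 9, so the system is consistent.
In fact x = 11 itself already satisfies 11 mod 9 = 2.
Check: 11 mod 54 = 11, 11 mod 9 = 2. ✓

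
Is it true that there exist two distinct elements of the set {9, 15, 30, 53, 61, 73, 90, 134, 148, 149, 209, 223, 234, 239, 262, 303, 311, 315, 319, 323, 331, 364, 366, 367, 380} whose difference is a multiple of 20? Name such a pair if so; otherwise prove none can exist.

Both 9 and 149 leave remainder 9 on division by 20; their difference 140 = 7·20 is a multiple of 20.

Yes: 9 and 149.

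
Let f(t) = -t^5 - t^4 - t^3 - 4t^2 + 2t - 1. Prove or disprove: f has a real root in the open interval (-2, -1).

f(-2) = 3 and f(-1) = -6, which have opposite signs.
As a polynomial, f is continuous on every closed interval.
By the Intermediate Value Theorem f must vanish at some point of (-2, -1).

Such a root exists.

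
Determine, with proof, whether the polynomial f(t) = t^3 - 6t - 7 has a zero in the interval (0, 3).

f(0) = -7 and f(3) = 2, which have opposite signs.
Since f is a polynomial it is continuous on [0, 3].
By the Intermediate Value Theorem f must vanish at some point of (0, 3).

Such a root exists.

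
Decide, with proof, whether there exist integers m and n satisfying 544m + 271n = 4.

m = 2, n = -4

544 and 271 are coprime, so 544m + 271n ranges over all of ℤ.
Dividing repeatedly: 544 = 2·271 + 2, 271 = 135·2 + 1, 2 = 2·1 + 0.
Unwinding: 1 = 271 − 135·2 = 271 − 135·(544 − 2·271) = −135·544 + 271·271, i.e. 544·(-135) + 271·271 = 1.
Scaling by 4 gives the particular solution (m, n) = (-540, 1084).
The general solution is m = -540 + 271k, n = 1084 − 544k; taking k = 2 gives the smaller pair m = 2, n = -4.
Indeed 544·2 + 271·(-4) = 1088 − 1084 = 4.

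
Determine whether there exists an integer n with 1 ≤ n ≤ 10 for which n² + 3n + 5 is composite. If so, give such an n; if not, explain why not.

n = 5

At n = 5: 5² + 3·5 + 5 = 45 = 3·15, which is composite.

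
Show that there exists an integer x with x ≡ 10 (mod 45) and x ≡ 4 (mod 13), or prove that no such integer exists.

x = 550

The moduli 45 and 13 are coprime, so by the Chinese Remainder Theorem a unique solution modulo 585 exists.
Any solution of the first congruence is x = 10 + 45t; substituting into the second, 45t ≡ 4 − 10 ≡ 7 (mod 13).
45 ≡ 6 (mod 13), so this reads 6t ≡ 7 (mod 13). Since 6·11 = 66 = 5·13 + 1, the inverse of 6 mod 13 is 11.
Multiplying by 11: t ≡ 11·7 = 77 ≡ 12 (mod 13).
Taking t = 12 gives x = 10 + 45·12 = 550.
Verify: 550 = 12·45 + 10 and 550 = 42·13 + 4. ✓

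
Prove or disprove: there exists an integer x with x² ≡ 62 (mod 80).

No such integer exists.

Since 4 ∣ 80, a solution of x² ≡ 62 (mod 80) would also satisfy x² ≡ 62 ≡ 2 (mod 4).
Since (4 − x)² ≡ x² (mod 4), it suffices to square x = 0, 1, …, 2: the residues are 0, 1, 0.
So the quadratic residues mod 4 are {0, 1}, and 2 is not among them.
Hence no integer x has x² ≡ 62 (mod 80).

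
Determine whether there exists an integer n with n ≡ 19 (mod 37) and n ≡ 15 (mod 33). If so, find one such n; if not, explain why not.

gcd(37, 33) = 1, so the Chinese Remainder Theorem guarantees exactly one residue class mod 1221 satisfying both.
Write n = 19 + 37t and require 19 + 37t ≡ 15 (mod 33), i.e. 37t ≡ 29 (mod 33).
37 ≡ 4 (mod 33), so this reads 4t ≡ 29 (mod 33). Since 4·25 = 100 = 3·33 + 1, the inverse of 4 mod 33 is 25.
Therefore t ≡ 25·29 = 725 ≡ 32 (mod 33).
Taking t = 32 gives n = 19 + 37·32 = 1203.
Verify: 1203 = 32·37 + 19 and 1203 = 36·33 + 15. ✓

n = 1203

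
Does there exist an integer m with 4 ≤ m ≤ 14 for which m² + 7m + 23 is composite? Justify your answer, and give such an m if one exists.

At m = 8: 8² + 7·8 + 23 = 143 = 11·13, which is composite.

m = 8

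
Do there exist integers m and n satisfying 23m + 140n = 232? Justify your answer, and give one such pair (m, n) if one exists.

Since gcd(23, 140) = 1, every integer is an integer combination of 23 and 140.
Run the Euclidean algorithm on 140 and 23: 140 = 6·23 + 2, 23 = 11·2 + 1, 2 = 2·1 + 0.
Working back up the chain: 1 = 23 − 11·2 = 23 − 11·(140 − 6·23) = −11·140 + 67·23. So 23·67 + 140·(-11) = 1.
Multiplying through by 232: m = 67·232 = 15544, n = (-11)·232 = -2552 is a solution.
Shifting by a multiple of (140, −23) keeps it a solution: m = 15544 − 111·140 = 4, n = -2552 + 111·23 = 1.
Indeed 23·4 + 140·1 = 92 + 140 = 232.

m = 4, n = 1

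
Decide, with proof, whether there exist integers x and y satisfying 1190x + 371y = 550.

Both 1190 and 371 are divisible by gcd(1190, 371) = 7, hence so is any combination 1190x + 371y.
But 550 = 7·78 + 4, so 7 ∤ 550.
So the equation is unsolvable over ℤ.

No, no such integers exist.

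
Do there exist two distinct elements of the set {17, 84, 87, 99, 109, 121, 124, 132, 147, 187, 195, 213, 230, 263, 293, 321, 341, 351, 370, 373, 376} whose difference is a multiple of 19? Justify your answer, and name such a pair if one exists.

The pair (17, 321) works.

Both 17 and 321 leave remainder 17 on division by 19; their difference 304 = 16·19 is a multiple of 19.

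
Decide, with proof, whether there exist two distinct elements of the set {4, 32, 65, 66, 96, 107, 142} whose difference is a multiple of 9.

There is no such pair.

Two integers differ by a multiple of 9 exactly when they have the same residue mod 9. The residues are 4↦4, 32↦5, 65↦2, 66↦3, 96↦6, 107↦8, 142↦7.
All 7 residues are distinct, so no two elements differ by a multiple of 9.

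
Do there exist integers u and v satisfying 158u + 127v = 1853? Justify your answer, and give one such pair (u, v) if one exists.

Since gcd(158, 127) = 1, every integer is an integer combination of 158 and 127.
Euclidean algorithm: 158 = 1·127 + 31, 127 = 4·31 + 3, 31 = 10·3 + 1, 3 = 3·1 + 0.
Unwinding: 1 = 31 − 10·3 = 31 − 10·(127 − 4·31) = −10·127 + 41·31 = −10·127 + 41·(158 − 1·127) = 41·158 − 51·127, i.e. 158·41 + 127·(-51) = 1.
Times 1853: 158·75973 + 127·(-94503) = 1853, so (75973, -94503) solves it.
Shifting by a multiple of (127, −158) keeps it a solution: u = 75973 − 598·127 = 27, v = -94503 + 598·158 = -19.
Check: 158·27 + 127·(-19) = 4266 − 2413 = 1853. ✓

u = 27, v = -19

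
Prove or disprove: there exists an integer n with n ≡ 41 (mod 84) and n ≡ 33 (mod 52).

The moduli are not coprime: gcd(84, 52) = 4. Compatibility requires 4 ∣ (33 − 41) = -8, which holds, so solutions exist.
List candidates n ≡ 41 (mod 84): 41, 125, 209, 293. Modulo 52 these are 41, 21, 1, 33; 293 gives 33 as required.
Verify: 293 = 3·84 + 41 and 293 = 5·52 + 33. ✓

n = 293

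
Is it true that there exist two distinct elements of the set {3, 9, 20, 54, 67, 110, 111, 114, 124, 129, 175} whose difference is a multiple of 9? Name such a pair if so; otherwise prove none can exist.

3 and 111 are such a pair.

3 mod 9 = 3 and 111 mod 9 = 3, so 111 − 3 = 108 = 12·9.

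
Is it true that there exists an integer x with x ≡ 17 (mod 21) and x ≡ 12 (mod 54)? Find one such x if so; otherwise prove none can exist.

No, no such integer exists.

gcd(21, 54) = 3. If x ≡ 17 (mod 21) and x ≡ 12 (mod 54), then x ≡ 17 (mod 3) and x ≡ 12 (mod 3).
These are incompatible: 17 − 12 = 5 is not divisible by 3.
Hence the system has no solution.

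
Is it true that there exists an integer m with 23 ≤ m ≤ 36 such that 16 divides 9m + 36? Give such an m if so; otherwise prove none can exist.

m = 28 works, since 9·28 + 36 = 288 = 18·16.

m = 28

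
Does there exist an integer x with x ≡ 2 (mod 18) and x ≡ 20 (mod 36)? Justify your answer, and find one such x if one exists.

x = 20

Here gcd(18, 36) = 18, and both 2 and 20 leave remainder 2 mod 18, so the system is consistent.
List candidates x ≡ 2 (mod 18): 2, 20. Modulo 36 these are 2, 20; 20 gives 20 as required.
Verify: 20 = 1·18 + 2 and 20 = 0·36 + 20. ✓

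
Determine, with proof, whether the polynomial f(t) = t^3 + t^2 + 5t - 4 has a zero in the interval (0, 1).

Yes, f has a root in the interval.

f(0) = -4 and f(1) = 3, which have opposite signs.
Since f is a polynomial it is continuous on [0, 1].
By the Intermediate Value Theorem f must vanish at some point of (0, 1).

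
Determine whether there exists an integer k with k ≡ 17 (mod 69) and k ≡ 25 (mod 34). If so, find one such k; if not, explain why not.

gcd(69, 34) = 1, so the Chinese Remainder Theorem guarantees exactly one residue class mod 2346 satisfying both.
Write k = 17 + 69t and require 17 + 69t ≡ 25 (mod 34), i.e. 69t ≡ 8 (mod 34).
69 ≡ 1 (mod 34), so this reads 1t ≡ 8 (mod 34). So t ≡ 8 (mod 34).
With t = 8: k = 17 + 69·8 = 569.
Check: 569 mod 69 = 17, 569 mod 34 = 25. ✓

k = 569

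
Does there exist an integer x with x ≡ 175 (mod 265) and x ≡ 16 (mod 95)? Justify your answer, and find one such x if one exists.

There is no such integer.

Reduce both congruences modulo 5, which divides 265 and 95: they say x ≡ 175 (mod 5) and x ≡ 16 (mod 5).
But 175 mod 5 = 0 while 16 mod 5 = 1, a contradiction.
Hence the system has no solution.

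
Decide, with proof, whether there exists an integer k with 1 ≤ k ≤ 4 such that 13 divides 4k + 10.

For k = 1, 2, 3 the values 14, 18, 22 are not multiples of 13. Try k = 4: 4·4 + 10 = 26 = 2·13, which is divisible by 13.

k = 4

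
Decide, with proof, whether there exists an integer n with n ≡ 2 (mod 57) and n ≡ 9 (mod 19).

gcd(57, 19) = 19. If n ≡ 2 (mod 57) and n ≡ 9 (mod 19), then n ≡ 2 (mod 19) and n ≡ 9 (mod 19).
But 2 mod 19 = 2 while 9 mod 19 = 9, a contradiction.
Hence the system has no solution.

No, no such integer exists.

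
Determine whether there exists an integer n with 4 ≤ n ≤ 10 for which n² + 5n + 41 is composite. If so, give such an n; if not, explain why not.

n = 4

At n = 4: 4² + 5·4 + 41 = 77 = 7·11, which is composite.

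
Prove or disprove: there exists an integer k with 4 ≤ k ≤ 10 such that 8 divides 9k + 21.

There is no such integer k in that range.

At k = 4, 9·4 + 21 = 57 ≡ 1 (mod 8), and each step in k adds 9 ≡ 1 (mod 8), giving residues 1, 2, 3, 4, 5, 6, 7 for k = 4, 5, …, 10.
The residue 0 does not occur, so no k in [4, 10] makes 9k + 21 a multiple of 8.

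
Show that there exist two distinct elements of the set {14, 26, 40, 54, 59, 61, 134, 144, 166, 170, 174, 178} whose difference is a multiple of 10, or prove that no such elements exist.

The pair (14, 54) works.

14 mod 10 = 4 and 54 mod 10 = 4, so 54 − 14 = 40 = 4·10.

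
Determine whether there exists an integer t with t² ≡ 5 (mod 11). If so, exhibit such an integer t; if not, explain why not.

t = 7 works: 7² = 49, and 49 − 5 = 44 = 4·11.

t = 7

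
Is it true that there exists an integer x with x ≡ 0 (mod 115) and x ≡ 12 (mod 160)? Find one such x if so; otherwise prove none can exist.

No such integer exists.

Both moduli are multiples of 5 = gcd(115, 160), so any solution would satisfy x ≡ 0 and x ≡ 12 modulo 5 simultaneously.
However 0 ≡ 0 and 12 ≡ 2 (mod 5), and 0 ≠ 2.
So no integer satisfies both congruences.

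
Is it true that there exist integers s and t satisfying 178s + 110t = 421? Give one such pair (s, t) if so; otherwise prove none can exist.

There are no such integers.

Both 178 and 110 are divisible by gcd(178, 110) = 2, hence so is any combination 178s + 110t.
But 421 = 2·210 + 1, so 2 ∤ 421.
Hence no integers s, t satisfy the equation.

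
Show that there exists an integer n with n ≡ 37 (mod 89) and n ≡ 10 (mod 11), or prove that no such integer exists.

n = 571

The moduli 89 and 11 are coprime, so by the Chinese Remainder Theorem a unique solution modulo 979 exists.
Any solution of the first congruence is n = 37 + 89t; substituting into the second, 89t ≡ 10 − 37 ≡ 6 (mod 11).
89 ≡ 1 (mod 11), so this reads 1t ≡ 6 (mod 11). So t ≡ 6 (mod 11).
With t = 6: n = 37 + 89·6 = 571.
Indeed 571 ≡ 37 (mod 89) and 571 ≡ 10 (mod 11).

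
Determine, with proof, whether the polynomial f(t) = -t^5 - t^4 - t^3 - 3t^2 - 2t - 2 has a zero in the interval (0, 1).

No.

The endpoint values f(0) = -2 and f(1) = -10 are both negative. Claim: f(t) < 0 for every t in (0, 1).
The nonzero coefficients of f are all negative, so for t > 0 every term of f(t) is negative (the constant term -2 strictly so).
So f is strictly negative on (0, 1); no root exists in the interval.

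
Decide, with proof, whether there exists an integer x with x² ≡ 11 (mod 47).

There is no such integer.

47 is prime, so by Euler's criterion 11 is a square mod 47 iff 11^((47−1)/2) = 11^23 ≡ 1 (mod 47).
Squaring successively (mod 47): 11^2 = 121 ≡ 27; 11^4 ≡ 27² = 729 ≡ 24; 11^8 ≡ 24² = 576 ≡ 12; 11^16 ≡ 12² = 144 ≡ 3.
Since 23 = 16 + 4 + 2 + 1, 11^23 ≡ 3 · 24 · 27 · 11; multiplying out mod 47: 3·24 = 72 ≡ 25, then 25·27 = 675 ≡ 17, then 17·11 = 187 ≡ 46. Thus 11^23 ≡ 46 ≡ −1 (mod 47).
By Euler's criterion 11 is a quadratic non-residue mod 47: no x satisfies x² ≡ 11 (mod 47).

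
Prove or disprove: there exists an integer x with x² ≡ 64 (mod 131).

Take x = 123. Then 123² = 15129 = 115·131 + 64, so 123² ≡ 64 (mod 131).

x = 123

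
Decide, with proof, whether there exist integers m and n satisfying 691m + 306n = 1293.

m = 303, n = -680

691 and 306 are coprime, so 691m + 306n ranges over all of ℤ.
Run the Euclidean algorithm on 691 and 306: 691 = 2·306 + 79, 306 = 3·79 + 69, 79 = 1·69 + 10, 69 = 6·10 + 9, 10 = 1·9 + 1, 9 = 9·1 + 0.
Unwinding: 1 = 10 − 1·9 = 10 − (69 − 6·10) = −69 + 7·10 = −69 + 7·(79 − 1·69) = 7·79 − 8·69 = 7·79 − 8·(306 − 3·79) = −8·306 + 31·79 = −8·306 + 31·(691 − 2·306) = 31·691 − 70·306, i.e. 691·31 + 306·(-70) = 1.
Scaling by 1293 gives the particular solution (m, n) = (40083, -90510).
Subtracting 130·306 from m and adding 130·691 to n gives the tidier solution (303, -680).
Check: 691·303 + 306·(-680) = 209373 − 208080 = 1293. ✓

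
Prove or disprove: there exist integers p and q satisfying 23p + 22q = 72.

p = 6, q = -3

Since gcd(23, 22) = 1, every integer is an integer combination of 23 and 22.
Euclidean algorithm: 23 = 1·22 + 1, 22 = 22·1 + 0.
Back-substituting, 1 = 23 − 1·22; that is, 23·1 + 22·(-1) = 1.
Times 72: 23·72 + 22·(-72) = 72, so (72, -72) solves it.
Shifting by a multiple of (22, −23) keeps it a solution: p = 72 − 3·22 = 6, q = -72 + 3·23 = -3.
Indeed 23·6 + 22·(-3) = 138 − 66 = 72.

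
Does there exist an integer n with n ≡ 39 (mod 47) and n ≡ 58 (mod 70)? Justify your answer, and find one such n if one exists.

n = 2718

gcd(47, 70) = 1, so the Chinese Remainder Theorem guarantees exactly one residue class mod 3290 satisfying both.
Any solution of the first congruence is n = 39 + 47t; substituting into the second, 47t ≡ 58 − 39 ≡ 19 (mod 70).
Invert 47 mod 70 by the Euclidean algorithm: 70 = 1·47 + 23, 47 = 2·23 + 1, 23 = 23·1 + 0; back-substituting, 1 = 47 − 2·23 = 47 − 2·(70 − 1·47) = −2·70 + 3·47. Hence 47·3 ≡ 1, so 47⁻¹ ≡ 3 (mod 70).
Therefore t ≡ 3·19 = 57 (mod 70).
Taking t = 57 gives n = 39 + 47·57 = 2718.
Verify: 2718 = 57·47 + 39 and 2718 = 38·70 + 58. ✓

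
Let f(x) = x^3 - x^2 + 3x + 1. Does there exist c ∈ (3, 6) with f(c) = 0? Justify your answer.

f has no root in that interval.

Evaluate at the endpoints: f(3) = 28, f(6) = 199 — same sign (positive).
The derivative f'(x) = 3x^2 - 2x + 3 is a quadratic with discriminant (-2)² − 4·3·3 = -32 < 0; it never vanishes, so it is always positive (sign of the leading coefficient).
So f is strictly increasing; between 3 and 6 its values lie between f(3) = 28 and f(6) = 199, all positive. Therefore f has no root in (3, 6).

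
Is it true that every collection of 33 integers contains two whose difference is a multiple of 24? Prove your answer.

Each integer lies in one of the 24 residue classes modulo 24.
With 33 integers and only 24 classes, the pigeonhole principle forces two of them, say a and b, into the same class.
Their difference a − b is then a multiple of 24.

Yes.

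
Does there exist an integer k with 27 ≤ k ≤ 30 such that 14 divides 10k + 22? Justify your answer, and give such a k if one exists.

k = 30

Try k = 30: 10·30 + 22 = 322 = 23·14, which is divisible by 14.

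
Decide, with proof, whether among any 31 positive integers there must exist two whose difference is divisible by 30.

There are exactly 30 possible remainders on division by 30.
With 31 integers and only 30 classes, the pigeonhole principle forces two of them, say a and b, into the same class.
Equal remainders mean a − b ≡ 0 (mod 30), so 30 divides their difference.

Yes, this is always true.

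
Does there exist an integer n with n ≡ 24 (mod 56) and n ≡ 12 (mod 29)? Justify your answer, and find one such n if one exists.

The moduli 56 and 29 are coprime, so by the Chinese Remainder Theorem a unique solution modulo 1624 exists.
Any solution of the first congruence is n = 24 + 56t; substituting into the second, 56t ≡ 12 − 24 ≡ 17 (mod 29).
56 ≡ 27 (mod 29), so this reads 27t ≡ 17 (mod 29). To invert 27 modulo 29: 29 = 1·27 + 2, 27 = 13·2 + 1, 2 = 2·1 + 0, and unwinding, 1 = 27 − 13·2 = 27 − 13·(29 − 1·27) = −13·29 + 14·27. Thus 27⁻¹ ≡ 14 (mod 29).
Multiplying by 14: t ≡ 14·17 = 238 ≡ 6 (mod 29).
With t = 6: n = 24 + 56·6 = 360.
Verify: 360 = 6·56 + 24 and 360 = 12·29 + 12. ✓

n = 360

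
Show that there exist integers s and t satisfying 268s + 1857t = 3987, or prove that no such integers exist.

268 and 1857 are coprime, so 268s + 1857t ranges over all of ℤ.
Run the Euclidean algorithm on 1857 and 268: 1857 = 6·268 + 249, 268 = 1·249 + 19, 249 = 13·19 + 2, 19 = 9·2 + 1, 2 = 2·1 + 0.
Back-substituting, 1 = 19 − 9·2 = 19 − 9·(249 − 13·19) = −9·249 + 118·19 = −9·249 + 118·(268 − 1·249) = 118·268 − 127·249 = 118·268 − 127·(1857 − 6·268) = −127·1857 + 880·268; that is, 268·880 + 1857·(-127) = 1.
Scaling by 3987 gives the particular solution (s, t) = (3508560, -506349).
Shifting by a multiple of (1857, −268) keeps it a solution: s = 3508560 − 1889·1857 = 687, t = -506349 + 1889·268 = -97.
Check: 268·687 + 1857·(-97) = 184116 − 180129 = 3987. ✓

s = 687, t = -97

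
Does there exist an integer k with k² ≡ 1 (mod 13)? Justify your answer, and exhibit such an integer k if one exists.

k = 1

Take k = 1. Then 1² = 1, and since 0 ≤ 1 < 13 this is already reduced: 1² ≡ 1 (mod 13).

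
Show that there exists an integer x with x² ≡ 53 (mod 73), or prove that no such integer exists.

73 is prime, so by Euler's criterion 53 is a square mod 73 iff 53^((73−1)/2) = 53^36 ≡ 1 (mod 73).
Squaring successively (mod 73): 53^2 = 2809 ≡ 35; 53^4 ≡ 35² = 1225 ≡ 57; 53^8 ≡ 57² = 3249 ≡ 37; 53^16 ≡ 37² = 1369 ≡ 55; 53^32 ≡ 55² = 3025 ≡ 32.
Since 36 = 32 + 4, 53^36 ≡ 32 · 57; multiplying out mod 73: 32·57 = 1824 ≡ 72. Thus 53^36 ≡ 72 ≡ −1 (mod 73).
The value −1 means 53 is a non-residue modulo 73, so x² ≡ 53 (mod 73) is impossible.

No such integer exists.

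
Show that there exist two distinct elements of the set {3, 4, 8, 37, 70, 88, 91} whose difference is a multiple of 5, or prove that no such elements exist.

Yes: 3 and 8.

Reduce each element mod 5: 3↦3, 4↦4, 8↦3, 37↦2, 70↦0, 88↦3, 91↦1. The residue 3 repeats (at 3 and 8), and 8 − 3 = 5 = 1·5.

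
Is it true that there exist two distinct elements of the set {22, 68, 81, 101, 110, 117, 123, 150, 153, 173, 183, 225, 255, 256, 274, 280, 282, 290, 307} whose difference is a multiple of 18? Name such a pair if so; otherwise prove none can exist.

22 and 256 are such a pair.

22 mod 18 = 4 and 256 mod 18 = 4, so 256 − 22 = 234 = 13·18.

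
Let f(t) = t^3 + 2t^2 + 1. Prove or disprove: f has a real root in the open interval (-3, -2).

f(-3) = -8 and f(-2) = 1, which have opposite signs.
Since f is a polynomial it is continuous on [-3, -2].
By the Intermediate Value Theorem f must vanish at some point of (-3, -2).

Yes, f has a root in the interval.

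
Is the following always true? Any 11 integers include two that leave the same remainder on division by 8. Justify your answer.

Partition the integers by their residue mod 8; there are 8 classes.
Placing 11 integers into 8 classes, some class receives at least two — say a and b.
That is, a and b leave the same remainder on division by 8, as claimed.

Yes.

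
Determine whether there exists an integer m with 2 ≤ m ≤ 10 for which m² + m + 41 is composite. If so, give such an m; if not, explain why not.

The values for m = 2, 3, …, 10 are 47, 53, 61, 71, 83, 97, 113, 131, 151, and each of these is prime.
So no value in the range makes the expression composite.

There is no such integer m in that range.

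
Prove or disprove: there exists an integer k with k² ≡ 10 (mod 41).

k = 25 works: 25² = 625, and 625 − 10 = 615 = 15·41.

k = 25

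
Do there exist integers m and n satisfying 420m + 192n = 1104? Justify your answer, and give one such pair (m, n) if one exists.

Since gcd(420, 192) = 12 and 1104 = 12·92, Bézout's identity guarantees a solution.
Dividing through by 12 reduces the equation to 35m + 16n = 92.
Euclidean algorithm: 35 = 2·16 + 3, 16 = 5·3 + 1, 3 = 3·1 + 0.
Working back up the chain: 1 = 16 − 5·3 = 16 − 5·(35 − 2·16) = −5·35 + 11·16. So 35·(-5) + 16·11 = 1.
Multiplying through by 92: m = (-5)·92 = -460, n = 11·92 = 1012 is a solution.
Adding 29·16 to m and subtracting 29·35 from n gives the tidier solution (4, -3).
Indeed 420·4 + 192·(-3) = 1680 − 576 = 1104.

m = 4, n = -3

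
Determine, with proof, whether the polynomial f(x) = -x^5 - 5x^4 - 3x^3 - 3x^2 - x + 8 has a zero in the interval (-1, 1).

f(-1) = 5 and f(1) = -5, which have opposite signs.
f is continuous everywhere (it is a polynomial), in particular on [-1, 1].
By the Intermediate Value Theorem, f takes the value 0 somewhere in the open interval.

Yes, f has a root in the interval.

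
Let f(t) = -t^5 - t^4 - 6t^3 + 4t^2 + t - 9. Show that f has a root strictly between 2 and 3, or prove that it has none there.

f(2) = -87 and f(3) = -456, both negative, so a sign-change argument is unavailable; we show f keeps this sign on the whole interval.
Substitute t = 2 + u, where 0 < u < 1 on the interval. Expanding, f(2 + u) = -u^5 - 11u^4 - 54u^3 - 136u^2 - 167u - 87.
The nonzero coefficients here are all negative, so for u > 0 every term is negative (or zero), and the constant term -87 is strictly negative.
Therefore f(t) < 0 throughout (2, 3), and f has no zero there.

No such root exists.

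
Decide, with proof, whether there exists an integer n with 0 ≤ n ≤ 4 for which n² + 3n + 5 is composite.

At n = 2: 2² + 3·2 + 5 = 15 = 3·5, which is composite.

n = 2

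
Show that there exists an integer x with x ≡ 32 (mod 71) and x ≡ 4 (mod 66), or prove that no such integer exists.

gcd(71, 66) = 1, so the Chinese Remainder Theorem guarantees exactly one residue class mod 4686 satisfying both.
Write x = 32 + 71t and require 32 + 71t ≡ 4 (mod 66), i.e. 71t ≡ 38 (mod 66).
71 ≡ 5 (mod 66), so this reads 5t ≡ 38 (mod 66). Invert 5 mod 66 by the Euclidean algorithm: 66 = 13·5 + 1, 5 = 5·1 + 0; back-substituting, 1 = 66 − 13·5. Hence 5·(-13) ≡ 1, so 5⁻¹ ≡ -13 ≡ 53 (mod 66).
Therefore t ≡ 53·38 = 2014 ≡ 34 (mod 66).
Taking t = 34 gives x = 32 + 71·34 = 2446.
Check: 2446 mod 71 = 32, 2446 mod 66 = 4. ✓

x = 2446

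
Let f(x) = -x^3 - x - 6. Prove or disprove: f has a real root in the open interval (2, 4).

f has no root in that interval.

f(2) = -16 and f(4) = -74, both negative.
f'(x) = -3x^2 - 1 has discriminant 0² − 4·(-3)·(-1) = -12 < 0, so f' has no real roots and is negative for every real x.
So f is strictly decreasing; between 2 and 4 its values lie between f(2) = -16 and f(4) = -74, all negative. Therefore f has no root in (2, 4).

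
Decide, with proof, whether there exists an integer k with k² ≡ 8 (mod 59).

Apply Euler's criterion with the prime 59: 8 is a quadratic residue iff 8^29 ≡ 1 (mod 59), and a non-residue iff it is ≡ −1.
Squaring successively (mod 59): 8^2 = 64 ≡ 5; 8^4 ≡ 5² = 25 ≡ 25; 8^8 ≡ 25² = 625 ≡ 35; 8^16 ≡ 35² = 1225 ≡ 45.
Since 29 = 16 + 8 + 4 + 1, 8^29 ≡ 45 · 35 · 25 · 8; multiplying out mod 59: 45·35 = 1575 ≡ 41, then 41·25 = 1025 ≡ 22, then 22·8 = 176 ≡ 58. Thus 8^29 ≡ 58 ≡ −1 (mod 59).
By Euler's criterion 8 is a quadratic non-residue mod 59: no k satisfies k² ≡ 8 (mod 59).

There is no such integer.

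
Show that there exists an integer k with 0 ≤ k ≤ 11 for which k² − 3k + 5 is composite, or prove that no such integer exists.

k = 8

At k = 8: 8² − 3·8 + 5 = 45 = 3·15, which is composite.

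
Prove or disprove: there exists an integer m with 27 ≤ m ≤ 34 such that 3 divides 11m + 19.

m = 28

At m = 27 the value 316 is not a multiple of 3. Try m = 28: 11·28 + 19 = 327 = 109·3, which is divisible by 3.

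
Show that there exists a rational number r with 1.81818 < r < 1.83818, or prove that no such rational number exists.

Scale by 6: the interval becomes (10.90908, 11.02908), which contains the integer 11.
Hence 11/6 is a rational number with 1.81818 < 11/6 < 1.83818.

r = 11/6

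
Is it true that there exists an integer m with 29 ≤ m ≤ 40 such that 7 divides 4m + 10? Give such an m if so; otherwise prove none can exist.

m = 29

At m = 29 we get 4·29 + 10 = 126, and 126 = 7·18.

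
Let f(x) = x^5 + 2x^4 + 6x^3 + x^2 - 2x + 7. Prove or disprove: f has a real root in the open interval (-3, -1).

Yes, f has a root in the interval.

f(-3) = -221 and f(-1) = 5, which have opposite signs.
Since f is a polynomial it is continuous on [-3, -1].
By the Intermediate Value Theorem f must vanish at some point of (-3, -1).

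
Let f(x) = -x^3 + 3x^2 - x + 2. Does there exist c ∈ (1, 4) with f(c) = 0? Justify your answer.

f(1) = 3 and f(4) = -18, which have opposite signs.
f is continuous everywhere (it is a polynomial), in particular on [1, 4].
So by the Intermediate Value Theorem there is a c strictly between 1 and 4 with f(c) = 0.

Yes, f has a root in the interval.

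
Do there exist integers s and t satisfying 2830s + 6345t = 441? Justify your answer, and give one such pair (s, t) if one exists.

Any value of 2830s + 6345t is a multiple of gcd(2830, 6345) = 5.
But 441 is not a multiple of 5 (it leaves remainder 1).
Therefore 2830s + 6345t = 441 has no solution in integers.

There are no such integers.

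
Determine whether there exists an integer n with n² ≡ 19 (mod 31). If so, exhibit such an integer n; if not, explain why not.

n = 9 works: 9² = 81, and 81 − 19 = 62 = 2·31.

n = 9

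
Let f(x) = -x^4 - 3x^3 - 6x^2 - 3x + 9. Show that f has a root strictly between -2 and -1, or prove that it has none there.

f(-2) = -1 and f(-1) = 8, which have opposite signs.
As a polynomial, f is continuous on every closed interval.
By the Intermediate Value Theorem, f takes the value 0 somewhere in the open interval.

Such a root exists.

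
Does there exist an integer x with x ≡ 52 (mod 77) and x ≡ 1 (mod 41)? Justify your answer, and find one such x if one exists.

gcd(77, 41) = 1, so the Chinese Remainder Theorem guarantees exactly one residue class mod 3157 satisfying both.
Any solution of the first congruence is x = 52 + 77t; substituting into the second, 77t ≡ 1 − 52 ≡ 31 (mod 41).
77 ≡ 36 (mod 41), so this reads 36t ≡ 31 (mod 41). To invert 36 modulo 41: 41 = 1·36 + 5, 36 = 7·5 + 1, 5 = 5·1 + 0, and unwinding, 1 = 36 − 7·5 = 36 − 7·(41 − 1·36) = −7·41 + 8·36. Thus 36⁻¹ ≡ 8 (mod 41).
Therefore t ≡ 8·31 = 248 ≡ 2 (mod 41).
With t = 2: x = 52 + 77·2 = 206.
Indeed 206 ≡ 52 (mod 77) and 206 ≡ 1 (mod 41).

x = 206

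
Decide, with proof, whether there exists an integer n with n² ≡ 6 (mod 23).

n = 11

Take n = 11. Then 11² = 121 = 5·23 + 6, so 11² ≡ 6 (mod 23).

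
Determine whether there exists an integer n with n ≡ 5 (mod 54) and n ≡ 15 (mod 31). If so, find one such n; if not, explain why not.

The moduli 54 and 31 are coprime, so by the Chinese Remainder Theorem a unique solution modulo 1674 exists.
Write n = 5 + 54t and require 5 + 54t ≡ 15 (mod 31), i.e. 54t ≡ 10 (mod 31).
54 ≡ 23 (mod 31), so this reads 23t ≡ 10 (mod 31). Note 23·27 = 621 ≡ 1 (mod 31) (as 621 − 1 = 20·31), so 23⁻¹ ≡ 27.
Therefore t ≡ 27·10 = 270 ≡ 22 (mod 31).
With t = 22: n = 5 + 54·22 = 1193.
Check: 1193 mod 54 = 5, 1193 mod 31 = 15. ✓

n = 1193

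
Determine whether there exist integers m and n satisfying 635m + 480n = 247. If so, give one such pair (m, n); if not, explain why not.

There are no such integers.

Both 635 and 480 are divisible by gcd(635, 480) = 5, hence so is any combination 635m + 480n.
However 247 leaves remainder 2 on division by 5.
Therefore 635m + 480n = 247 has no solution in integers.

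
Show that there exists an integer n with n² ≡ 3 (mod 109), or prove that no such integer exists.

n = 49

n = 49 works: 49² = 2401, and 2401 − 3 = 2398 = 22·109.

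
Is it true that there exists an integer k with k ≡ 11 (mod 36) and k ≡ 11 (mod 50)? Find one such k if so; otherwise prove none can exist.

gcd(36, 50) = 2. A simultaneous solution exists iff 11 ≡ 11 (mod 2); here 11 mod 2 = 1 = 11 mod 2, so it does.
In fact k = 11 itself already satisfies 11 mod 50 = 11.
Verify: 11 = 0·36 + 11 and 11 = 0·50 + 11. ✓

k = 11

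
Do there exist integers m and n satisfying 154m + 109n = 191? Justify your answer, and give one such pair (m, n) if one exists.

154 and 109 are coprime, so 154m + 109n ranges over all of ℤ.
Dividing repeatedly: 154 = 1·109 + 45, 109 = 2·45 + 19, 45 = 2·19 + 7, 19 = 2·7 + 5, 7 = 1·5 + 2, 5 = 2·2 + 1, 2 = 2·1 + 0.
Unwinding: 1 = 5 − 2·2 = 5 − 2·(7 − 1·5) = −2·7 + 3·5 = −2·7 + 3·(19 − 2·7) = 3·19 − 8·7 = 3·19 − 8·(45 − 2·19) = −8·45 + 19·19 = −8·45 + 19·(109 − 2·45) = 19·109 − 46·45 = 19·109 − 46·(154 − 1·109) = −46·154 + 65·109, i.e. 154·(-46) + 109·65 = 1.
Multiplying through by 191: m = (-46)·191 = -8786, n = 65·191 = 12415 is a solution.
The general solution is m = -8786 + 109k, n = 12415 − 154k; taking k = 81 gives the smaller pair m = 43, n = -59.
Check: 154·43 + 109·(-59) = 6622 − 6431 = 191. ✓

m = 43, n = -59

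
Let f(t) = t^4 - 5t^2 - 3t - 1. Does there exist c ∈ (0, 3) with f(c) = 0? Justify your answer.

Yes, such a c exists.

f(0) = -1 and f(3) = 26, which have opposite signs.
As a polynomial, f is continuous on every closed interval.
The Intermediate Value Theorem then guarantees some c ∈ (0, 3) with f(c) = 0.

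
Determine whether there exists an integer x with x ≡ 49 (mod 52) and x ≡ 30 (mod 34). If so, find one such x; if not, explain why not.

No, no such integer exists.

Reduce both congruences modulo 2, which divides 52 and 34: they say x ≡ 49 (mod 2) and x ≡ 30 (mod 2).
But 49 mod 2 = 1 while 30 mod 2 = 0, a contradiction.
Therefore no such x exists.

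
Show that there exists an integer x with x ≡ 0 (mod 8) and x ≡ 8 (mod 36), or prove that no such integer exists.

x = 8

gcd(8, 36) = 4. A simultaneous solution exists iff 0 ≡ 8 (mod 4); here 0 mod 4 = 0 = 8 mod 4, so it does.
The integers ≡ 0 (mod 8) are 0, 8, …; their remainders mod 36 are 0, 8, so x = 8 is the first that is ≡ 8 (mod 36).
Verify: 8 = 1·8 + 0 and 8 = 0·36 + 8. ✓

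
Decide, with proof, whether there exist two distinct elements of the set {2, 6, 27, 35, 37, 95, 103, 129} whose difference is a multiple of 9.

Reduce each element modulo 9: 2↦2, 6↦6, 27↦0, 35↦8, 37↦1, 95↦5, 103↦4, 129↦3.
These 8 residues are pairwise different, hence no difference of two elements is divisible by 9.

No, no such pair exists.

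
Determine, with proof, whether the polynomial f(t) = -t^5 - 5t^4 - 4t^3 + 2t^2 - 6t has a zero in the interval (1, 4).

The endpoint values f(1) = -14 and f(4) = -2552 are both negative. Claim: f(t) < 0 for every t in (1, 4).
Substitute t = 1 + u, where 0 < u < 3 on the interval. Expanding, f(1 + u) = -u^5 - 10u^4 - 34u^3 - 50u^2 - 39u - 14.
All 6 nonzero coefficients of this polynomial in u are negative; hence for u > 0 the value is a sum of negative terms (the constant -14 among them).
Therefore f(t) < 0 throughout (1, 4), and f has no zero there.

f has no root in that interval.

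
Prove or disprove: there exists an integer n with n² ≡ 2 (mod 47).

n = 7 works: 7² = 49, and 49 − 2 = 47 = 1·47.

n = 7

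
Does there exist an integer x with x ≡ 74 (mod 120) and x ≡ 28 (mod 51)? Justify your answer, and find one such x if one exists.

No, no such integer exists.

Both moduli are multiples of 3 = gcd(120, 51), so any solution would satisfy x ≡ 74 and x ≡ 28 modulo 3 simultaneously.
These are incompatible: 74 − 28 = 46 is not divisible by 3.
Therefore no such x exists.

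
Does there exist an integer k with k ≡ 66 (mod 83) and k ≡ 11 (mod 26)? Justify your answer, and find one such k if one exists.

gcd(83, 26) = 1, so the Chinese Remainder Theorem guarantees exactly one residue class mod 2158 satisfying both.
Write k = 66 + 83t and require 66 + 83t ≡ 11 (mod 26), i.e. 83t ≡ 23 (mod 26).
83 ≡ 5 (mod 26), so this reads 5t ≡ 23 (mod 26). Note 5·21 = 105 ≡ 1 (mod 26) (as 105 − 1 = 4·26), so 5⁻¹ ≡ 21.
Therefore t ≡ 21·23 = 483 ≡ 15 (mod 26).
Taking t = 15 gives k = 66 + 83·15 = 1311.
Check: 1311 mod 83 = 66, 1311 mod 26 = 11. ✓

k = 1311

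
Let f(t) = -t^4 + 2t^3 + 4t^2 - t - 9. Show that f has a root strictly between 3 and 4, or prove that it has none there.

No.

The endpoint values f(3) = -3 and f(4) = -77 are both negative. Claim: f(t) < 0 for every t in (3, 4).
Substitute t = 3 + u, where 0 < u < 1 on the interval. Expanding, f(3 + u) = -u^4 - 10u^3 - 32u^2 - 31u - 3.
The nonzero coefficients here are all negative, so for u > 0 every term is negative (or zero), and the constant term -3 is strictly negative.
Therefore f(t) < 0 throughout (3, 4), and f has no zero there.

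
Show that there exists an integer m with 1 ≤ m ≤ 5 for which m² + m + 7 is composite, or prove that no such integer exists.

m = 1

At m = 1: 1² + 1 + 7 = 9 = 3·3, which is composite.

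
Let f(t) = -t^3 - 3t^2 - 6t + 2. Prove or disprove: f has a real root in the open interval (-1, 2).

Such a root exists.

f(-1) = 6 and f(2) = -30, which have opposite signs.
As a polynomial, f is continuous on every closed interval.
By the Intermediate Value Theorem f must vanish at some point of (-1, 2).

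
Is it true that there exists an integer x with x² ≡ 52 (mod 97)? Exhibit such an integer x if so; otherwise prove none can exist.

No, no such integer exists.

97 is prime, so by Euler's criterion 52 is a square mod 97 iff 52^((97−1)/2) = 52^48 ≡ 1 (mod 97).
Squaring successively (mod 97): 52^2 = 2704 ≡ 85; 52^4 ≡ 85² = 7225 ≡ 47; 52^8 ≡ 47² = 2209 ≡ 75; 52^16 ≡ 75² = 5625 ≡ 96; 52^32 ≡ 96² = 9216 ≡ 1.
Since 48 = 32 + 16, 52^48 ≡ 1 · 96; multiplying out mod 97: 1·96 = 96 ≡ 96. Thus 52^48 ≡ 96 ≡ −1 (mod 97).
By Euler's criterion 52 is a quadratic non-residue mod 97: no x satisfies x² ≡ 52 (mod 97).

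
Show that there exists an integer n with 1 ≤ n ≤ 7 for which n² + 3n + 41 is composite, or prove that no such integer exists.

n = 6

At n = 6: 6² + 3·6 + 41 = 95 = 5·19, which is composite.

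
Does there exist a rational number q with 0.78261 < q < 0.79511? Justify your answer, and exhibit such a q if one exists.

Scale by 14: the interval becomes (10.95654, 11.13154), which contains the integer 11.
Dividing back, 0.78261 < 11/14 < 0.79511, and 11/14 is rational.

q = 11/14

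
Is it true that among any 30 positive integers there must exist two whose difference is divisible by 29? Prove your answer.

Yes, this is always true.

Each integer lies in one of the 29 residue classes modulo 29.
With 30 integers and only 29 classes, the pigeonhole principle forces two of them, say a and b, into the same class.
Equal remainders mean a − b ≡ 0 (mod 29), so 29 divides their difference.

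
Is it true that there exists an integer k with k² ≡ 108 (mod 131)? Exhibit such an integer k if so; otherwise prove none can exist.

Take k = 34. Then 34² = 1156 = 8·131 + 108, so 34² ≡ 108 (mod 131).

k = 34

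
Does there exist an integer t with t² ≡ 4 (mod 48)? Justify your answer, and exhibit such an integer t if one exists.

t = 14

t = 14 works: 14² = 196, and 196 − 4 = 192 = 4·48.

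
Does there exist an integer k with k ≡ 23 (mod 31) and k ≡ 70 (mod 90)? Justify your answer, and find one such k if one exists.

k = 2410

Since 31 and 90 share no common factor, CRT says the pair of congruences has a solution (unique mod 2790).
Any solution of the first congruence is k = 23 + 31t; substituting into the second, 31t ≡ 70 − 23 ≡ 47 (mod 90).
Invert 31 mod 90 by the Euclidean algorithm: 90 = 2·31 + 28, 31 = 1·28 + 3, 28 = 9·3 + 1, 3 = 3·1 + 0; back-substituting, 1 = 28 − 9·3 = 28 − 9·(31 − 1·28) = −9·31 + 10·28 = −9·31 + 10·(90 − 2·31) = 10·90 − 29·31. Hence 31·(-29) ≡ 1, so 31⁻¹ ≡ -29 ≡ 61 (mod 90).
Multiplying by 61: t ≡ 61·47 = 2867 ≡ 77 (mod 90).
With t = 77: k = 23 + 31·77 = 2410.
Indeed 2410 ≡ 23 (mod 31) and 2410 ≡ 70 (mod 90).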